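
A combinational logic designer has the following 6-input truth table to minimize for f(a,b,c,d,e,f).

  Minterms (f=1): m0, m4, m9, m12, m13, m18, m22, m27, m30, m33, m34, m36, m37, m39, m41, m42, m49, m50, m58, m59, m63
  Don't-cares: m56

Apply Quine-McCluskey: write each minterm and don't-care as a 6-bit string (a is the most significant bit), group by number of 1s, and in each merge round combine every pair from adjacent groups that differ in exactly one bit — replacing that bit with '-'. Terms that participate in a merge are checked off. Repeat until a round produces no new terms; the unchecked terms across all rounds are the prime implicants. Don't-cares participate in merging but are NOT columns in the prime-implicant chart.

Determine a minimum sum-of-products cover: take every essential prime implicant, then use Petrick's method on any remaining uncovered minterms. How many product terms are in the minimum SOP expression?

Round 0: 000000✓ 000100✓ 001001✓ 001100✓ 001101✓ 010010✓ 010110✓ 011011✓ 011110✓ 100001✓ 100010✓ 100100✓ 100101✓ 100111✓ 101001✓ 101010✓ 110001✓ 110010✓ 111000✓ 111010✓ 111011✓ 111111✓
Round 1: -00100 -01001 -10010 -11011 00-100 000-00 001-01 00110- 01-110 010-10 1-0001 1-0010✓ 1-1010✓ 10-001 10-010✓ 100-01 1001-1 10010- 11-010✓ 111-11 1110-0 11101-
Round 2: 1--010
PIs = {-00100, -01001, -10010, -11011, 00-100, 000-00, 001-01, 00110-, 01-110, 010-10, 1--010, 1-0001, 10-001, 100-01, 1001-1, 10010-, 111-11, 1110-0, 11101-}
Coverage chart:
  m0: 000-00 ←essential
  m4: -00100,00-100,000-00
  m9: -01001,001-01
  m12: 00-100,00110-
  m13: 001-01,00110-
  m18: -10010,010-10
  m22: 01-110,010-10
  m27: -11011 ←essential
  m30: 01-110 ←essential
  m33: 1-0001,10-001,100-01
  m34: 1--010 ←essential
  m36: -00100,10010-
  m37: 100-01,1001-1,10010-
  m39: 1001-1 ←essential
  m41: -01001,10-001
  m42: 1--010 ←essential
  m49: 1-0001 ←essential
  m50: -10010,1--010
  m58: 1--010,1110-0,11101-
  m59: -11011,111-11,11101-
  m63: 111-11 ←essential
Essential: -11011, 000-00, 01-110, 1--010, 1-0001, 1001-1, 111-11
Petrick residual → -00100, -01001, -10010, 00110-
Min cover (11 terms): b'c'de'f' + b'cd'e'f + bc'd'ef' + bcd'ef + a'b'c'e'f' + a'b'cde' + a'bdef' + ad'ef' + ac'd'e'f + ab'c'df + abcef

11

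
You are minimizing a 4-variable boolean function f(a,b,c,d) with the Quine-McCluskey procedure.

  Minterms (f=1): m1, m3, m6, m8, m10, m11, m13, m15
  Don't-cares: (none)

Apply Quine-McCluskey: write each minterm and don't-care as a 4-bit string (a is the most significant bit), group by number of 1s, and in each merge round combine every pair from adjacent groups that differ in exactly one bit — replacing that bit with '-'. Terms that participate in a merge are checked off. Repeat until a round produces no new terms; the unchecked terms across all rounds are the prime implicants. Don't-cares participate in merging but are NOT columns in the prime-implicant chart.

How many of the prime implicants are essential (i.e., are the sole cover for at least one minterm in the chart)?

4

Round 0: 0001✓ 0011✓ 0110 1000✓ 1010✓ 1011✓ 1101✓ 1111✓
Round 1: -011 00-1 1-11 10-0 101- 11-1
PIs = {-011, 00-1, 0110, 1-11, 10-0, 101-, 11-1}
Coverage chart:
  m1: 00-1 ←essential
  m3: -011,00-1
  m6: 0110 ←essential
  m8: 10-0 ←essential
  m10: 10-0,101-
  m11: -011,1-11,101-
  m13: 11-1 ←essential
  m15: 1-11,11-1
Essential: 00-1, 0110, 10-0, 11-1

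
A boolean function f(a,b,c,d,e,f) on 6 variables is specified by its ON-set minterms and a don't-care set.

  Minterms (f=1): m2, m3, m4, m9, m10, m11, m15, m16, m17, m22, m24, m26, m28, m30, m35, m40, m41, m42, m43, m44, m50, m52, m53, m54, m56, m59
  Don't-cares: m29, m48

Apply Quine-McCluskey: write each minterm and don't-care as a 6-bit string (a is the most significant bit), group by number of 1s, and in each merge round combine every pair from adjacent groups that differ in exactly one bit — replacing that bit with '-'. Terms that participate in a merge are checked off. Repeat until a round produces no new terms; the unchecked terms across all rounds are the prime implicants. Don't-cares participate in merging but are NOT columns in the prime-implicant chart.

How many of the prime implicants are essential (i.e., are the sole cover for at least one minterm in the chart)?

10

Round 0: 000010✓ 000011✓ 000100 001001✓ 001010✓ 001011✓ 001111✓ 010000✓ 010001✓ 010110✓ 011000✓ 011010✓ 011100✓ 011101✓ 011110✓ 100011✓ 101000✓ 101001✓ 101010✓ 101011✓ 101100✓ 110000✓ 110010✓ 110100✓ 110101✓ 110110✓ 111000✓ 111011✓
Round 1: -00011✓ -01001✓ -01010✓ -01011✓ -10000✓ -10110 -11000✓ 0-1010 00-010✓ 00-011✓ 00001-✓ 001-11 0010-1✓ 00101-✓ 01-000✓ 01-110 01000- 011-00✓ 011-10✓ 0110-0✓ 0111-0✓ 01110- 1-1000 1-1011 10-011✓ 101-00 1010-0✓ 1010-1✓ 10100-✓ 10101-✓ 11-000✓ 110-00✓ 110-10✓ 1100-0✓ 1101-0✓ 11010-
Round 2: -0-011 -010-1 -0101- -1-000 00-01- 011--0 1010-- 110--0
PIs = {-0-011, -010-1, -0101-, -1-000, -10110, 0-1010, 00-01-, 000100, 001-11, 01-110, 01000-, 011--0, 01110-, 1-1000, 1-1011, 101-00, 1010--, 110--0, 11010-}
Coverage chart:
  m2: 00-01- ←essential
  m3: -0-011,00-01-
  m4: 000100 ←essential
  m9: -010-1 ←essential
  m10: -0101-,0-1010,00-01-
  m11: -0-011,-010-1,-0101-,00-01-,001-11
  m15: 001-11 ←essential
  m16: -1-000,01000-
  m17: 01000- ←essential
  m22: -10110,01-110
  m24: -1-000,011--0
  m26: 0-1010,011--0
  m28: 011--0,01110-
  m30: 01-110,011--0
  m35: -0-011 ←essential
  m40: 1-1000,101-00,1010--
  m41: -010-1,1010--
  m42: -0101-,1010--
  m43: -0-011,-010-1,-0101-,1-1011,1010--
  m44: 101-00 ←essential
  m50: 110--0 ←essential
  m52: 110--0,11010-
  m53: 11010- ←essential
  m54: -10110,110--0
  m56: -1-000,1-1000
  m59: 1-1011 ←essential
Essential: -0-011, -010-1, 00-01-, 000100, 001-11, 01000-, 1-1011, 101-00, 110--0, 11010-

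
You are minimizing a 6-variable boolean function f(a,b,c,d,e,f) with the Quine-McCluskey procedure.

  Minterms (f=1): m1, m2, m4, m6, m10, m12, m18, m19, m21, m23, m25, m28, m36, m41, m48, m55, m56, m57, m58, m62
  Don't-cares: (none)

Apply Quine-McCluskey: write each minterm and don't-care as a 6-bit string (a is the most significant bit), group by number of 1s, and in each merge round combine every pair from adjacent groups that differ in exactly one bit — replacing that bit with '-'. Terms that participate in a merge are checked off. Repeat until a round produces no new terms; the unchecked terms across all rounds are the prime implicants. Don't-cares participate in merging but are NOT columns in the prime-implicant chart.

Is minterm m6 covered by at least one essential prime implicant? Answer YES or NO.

[col 0] 000001, 000010*, 000100*, 000110*, 001010*, 001100*, 010010*, 010011*, 010101*, 010111*, 011001*, 011100*, 100100*, 101001*, 110000*, 110111*, 111000*, 111001*, 111010*, 111110*
[col 1] -00100, -10111, -11001, 0-0010, 0-1100, 00-010, 00-100, 000-10, 0001-0, 010-11, 01001-, 0101-1, 1-1001, 11-000, 111-10, 1110-0, 11100-
Prime implicants: -00100, -10111, -11001, 0-0010, 0-1100, 00-010, 00-100, 000-10, 000001, 0001-0, 010-11, 01001-, 0101-1, 1-1001, 11-000, 111-10, 1110-0, 11100-
PI chart (minterm → PIs covering it):
  1 | 000001  (sole → essential)
  2 | 0-0010,00-010,000-10
  4 | -00100,00-100,0001-0
  6 | 000-10,0001-0
  10 | 00-010  (sole → essential)
  12 | 0-1100,00-100
  18 | 0-0010,01001-
  19 | 010-11,01001-
  21 | 0101-1  (sole → essential)
  23 | -10111,010-11,0101-1
  25 | -11001  (sole → essential)
  28 | 0-1100  (sole → essential)
  36 | -00100  (sole → essential)
  41 | 1-1001  (sole → essential)
  48 | 11-000  (sole → essential)
  55 | -10111  (sole → essential)
  56 | 11-000,1110-0,11100-
  57 | -11001,1-1001,11100-
  58 | 111-10,1110-0
  62 | 111-10  (sole → essential)
Essential prime implicants: -00100, -10111, -11001, 0-1100, 00-010, 000001, 0101-1, 1-1001, 11-000, 111-10

NO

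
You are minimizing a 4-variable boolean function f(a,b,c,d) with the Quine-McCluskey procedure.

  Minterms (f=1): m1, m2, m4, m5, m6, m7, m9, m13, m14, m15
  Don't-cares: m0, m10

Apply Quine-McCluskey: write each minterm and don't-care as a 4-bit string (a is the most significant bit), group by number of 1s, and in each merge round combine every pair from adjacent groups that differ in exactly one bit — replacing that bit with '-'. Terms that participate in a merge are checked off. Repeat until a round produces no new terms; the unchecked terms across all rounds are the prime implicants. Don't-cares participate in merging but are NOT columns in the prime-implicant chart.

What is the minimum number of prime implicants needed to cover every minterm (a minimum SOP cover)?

3

[col 0] 0000*, 0001*, 0010*, 0100*, 0101*, 0110*, 0111*, 1001*, 1010*, 1101*, 1110*, 1111*
[col 1] -001*, -010*, -101*, -110*, -111*, 0-00*, 0-01*, 0-10*, 00-0*, 000-*, 01-0*, 01-1*, 010-*, 011-*, 1-01*, 1-10*, 11-1*, 111-*
[col 2] --01, --10, -1-1, -11-, 0--0, 0-0-, 01--
Prime implicants: --01, --10, -1-1, -11-, 0--0, 0-0-, 01--
PI chart (minterm → PIs covering it):
  1 | --01,0-0-
  2 | --10,0--0
  4 | 0--0,0-0-,01--
  5 | --01,-1-1,0-0-,01--
  6 | --10,-11-,0--0,01--
  7 | -1-1,-11-,01--
  9 | --01  (sole → essential)
  13 | --01,-1-1
  14 | --10,-11-
  15 | -1-1,-11-
Essential prime implicants: --01
Petrick residual → -11-, 0--0
Minimum SOP uses 3 PIs: c'd + bc + a'd'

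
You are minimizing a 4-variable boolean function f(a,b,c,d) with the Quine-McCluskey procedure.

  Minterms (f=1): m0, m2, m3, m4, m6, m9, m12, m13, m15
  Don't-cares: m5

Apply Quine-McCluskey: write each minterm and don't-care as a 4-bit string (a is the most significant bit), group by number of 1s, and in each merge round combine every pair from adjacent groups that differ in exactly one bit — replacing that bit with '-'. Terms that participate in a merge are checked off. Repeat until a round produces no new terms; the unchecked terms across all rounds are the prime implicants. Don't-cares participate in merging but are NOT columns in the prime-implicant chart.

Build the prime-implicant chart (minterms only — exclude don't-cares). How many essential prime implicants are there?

[col 0] 0000*, 0010*, 0011*, 0100*, 0101*, 0110*, 1001*, 1100*, 1101*, 1111*
[col 1] -100*, -101*, 0-00*, 0-10*, 00-0*, 001-, 01-0*, 010-*, 1-01, 11-1, 110-*
[col 2] -10-, 0--0
Prime implicants: -10-, 0--0, 001-, 1-01, 11-1
PI chart (minterm → PIs covering it):
  0 | 0--0  (sole → essential)
  2 | 0--0,001-
  3 | 001-  (sole → essential)
  4 | -10-,0--0
  6 | 0--0  (sole → essential)
  9 | 1-01  (sole → essential)
  12 | -10-  (sole → essential)
  13 | -10-,1-01,11-1
  15 | 11-1  (sole → essential)
Essential prime implicants: -10-, 0--0, 001-, 1-01, 11-1

5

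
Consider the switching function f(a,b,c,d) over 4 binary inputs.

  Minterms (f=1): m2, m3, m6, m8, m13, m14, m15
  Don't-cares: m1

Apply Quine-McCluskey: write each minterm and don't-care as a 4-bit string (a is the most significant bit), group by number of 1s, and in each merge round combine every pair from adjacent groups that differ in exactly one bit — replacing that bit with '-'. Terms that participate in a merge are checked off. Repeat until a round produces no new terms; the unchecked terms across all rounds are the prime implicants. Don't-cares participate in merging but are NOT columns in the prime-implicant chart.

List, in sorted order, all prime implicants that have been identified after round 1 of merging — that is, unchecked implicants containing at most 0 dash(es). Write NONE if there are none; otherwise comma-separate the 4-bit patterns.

size-2^0 implicants → 0001(✓)  0010(✓)  0011(✓)  0110(✓)  1000  1101(✓)  1110(✓)  1111(✓)
size-2^1 implicants → -110  0-10  00-1  001-  11-1  111-
Unchecked terms (primes): -110, 0-10, 00-1, 001-, 1000, 11-1, 111-

1000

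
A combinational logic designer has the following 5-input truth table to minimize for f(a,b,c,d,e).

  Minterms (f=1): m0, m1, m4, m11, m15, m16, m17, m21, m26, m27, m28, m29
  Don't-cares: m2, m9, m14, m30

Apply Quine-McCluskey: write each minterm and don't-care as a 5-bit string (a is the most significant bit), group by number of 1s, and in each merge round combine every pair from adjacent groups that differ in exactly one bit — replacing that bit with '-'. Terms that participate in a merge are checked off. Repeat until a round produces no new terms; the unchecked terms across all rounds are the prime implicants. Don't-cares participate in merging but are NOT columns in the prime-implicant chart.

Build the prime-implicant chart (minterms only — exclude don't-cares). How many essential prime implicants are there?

2

size-2^0 implicants → 00000(✓)  00001(✓)  00010(✓)  00100(✓)  01001(✓)  01011(✓)  01110(✓)  01111(✓)  10000(✓)  10001(✓)  10101(✓)  11010(✓)  11011(✓)  11100(✓)  11101(✓)  11110(✓)
size-2^1 implicants → -0000(✓)  -0001(✓)  -1011  -1110  0-001  00-00  000-0  0000-(✓)  01-11  010-1  0111-  1-101  10-01  1000-(✓)  11-10  1101-  111-0  1110-
size-2^2 implicants → -000-
Unchecked terms (primes): -000-, -1011, -1110, 0-001, 00-00, 000-0, 01-11, 010-1, 0111-, 1-101, 10-01, 11-10, 1101-, 111-0, 1110-
Minterm coverage:
  m0 ⊆ -000-,00-00,000-0
  m1 ⊆ -000-,0-001
  m4 ⊆ 00-00 [E]
  m11 ⊆ -1011,01-11,010-1
  m15 ⊆ 01-11,0111-
  m16 ⊆ -000- [E]
  m17 ⊆ -000-,10-01
  m21 ⊆ 1-101,10-01
  m26 ⊆ 11-10,1101-
  m27 ⊆ -1011,1101-
  m28 ⊆ 111-0,1110-
  m29 ⊆ 1-101,1110-
E = {-000-, 00-00}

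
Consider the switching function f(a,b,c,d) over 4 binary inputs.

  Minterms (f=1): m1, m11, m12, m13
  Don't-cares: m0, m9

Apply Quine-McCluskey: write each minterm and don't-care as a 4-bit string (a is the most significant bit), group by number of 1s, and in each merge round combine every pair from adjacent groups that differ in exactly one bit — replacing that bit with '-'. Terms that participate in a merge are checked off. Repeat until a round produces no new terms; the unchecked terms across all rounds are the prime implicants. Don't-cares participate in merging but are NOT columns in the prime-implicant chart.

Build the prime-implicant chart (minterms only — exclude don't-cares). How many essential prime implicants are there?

Round 0: 0000✓ 0001✓ 1001✓ 1011✓ 1100✓ 1101✓
Round 1: -001 000- 1-01 10-1 110-
PIs = {-001, 000-, 1-01, 10-1, 110-}
Coverage chart:
  m1: -001,000-
  m11: 10-1 ←essential
  m12: 110- ←essential
  m13: 1-01,110-
Essential: 10-1, 110-

2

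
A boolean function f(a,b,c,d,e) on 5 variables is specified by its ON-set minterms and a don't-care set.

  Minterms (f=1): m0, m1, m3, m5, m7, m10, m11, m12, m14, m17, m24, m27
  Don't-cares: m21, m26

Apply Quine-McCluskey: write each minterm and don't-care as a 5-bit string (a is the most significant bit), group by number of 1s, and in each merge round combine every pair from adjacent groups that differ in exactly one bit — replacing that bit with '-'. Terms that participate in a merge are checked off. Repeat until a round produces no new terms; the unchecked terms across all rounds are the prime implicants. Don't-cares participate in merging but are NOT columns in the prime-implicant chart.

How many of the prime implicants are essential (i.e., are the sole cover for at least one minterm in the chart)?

[col 0] 00000*, 00001*, 00011*, 00101*, 00111*, 01010*, 01011*, 01100*, 01110*, 10001*, 10101*, 11000*, 11010*, 11011*
[col 1] -0001*, -0101*, -1010*, -1011*, 0-011, 00-01*, 00-11*, 000-1*, 0000-, 001-1*, 01-10, 0101-*, 011-0, 10-01*, 110-0, 1101-*
[col 2] -0-01, -101-, 00--1
Prime implicants: -0-01, -101-, 0-011, 00--1, 0000-, 01-10, 011-0, 110-0
PI chart (minterm → PIs covering it):
  0 | 0000-  (sole → essential)
  1 | -0-01,00--1,0000-
  3 | 0-011,00--1
  5 | -0-01,00--1
  7 | 00--1  (sole → essential)
  10 | -101-,01-10
  11 | -101-,0-011
  12 | 011-0  (sole → essential)
  14 | 01-10,011-0
  17 | -0-01  (sole → essential)
  24 | 110-0  (sole → essential)
  27 | -101-  (sole → essential)
Essential prime implicants: -0-01, -101-, 00--1, 0000-, 011-0, 110-0

6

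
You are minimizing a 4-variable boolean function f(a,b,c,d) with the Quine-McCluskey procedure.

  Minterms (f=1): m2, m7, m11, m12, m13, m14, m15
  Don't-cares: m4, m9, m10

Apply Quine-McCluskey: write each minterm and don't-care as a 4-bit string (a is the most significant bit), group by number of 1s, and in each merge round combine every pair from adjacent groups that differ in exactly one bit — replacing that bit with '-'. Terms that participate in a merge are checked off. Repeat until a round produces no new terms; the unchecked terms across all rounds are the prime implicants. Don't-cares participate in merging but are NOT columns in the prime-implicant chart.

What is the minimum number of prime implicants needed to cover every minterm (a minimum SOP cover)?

[col 0] 0010*, 0100*, 0111*, 1001*, 1010*, 1011*, 1100*, 1101*, 1110*, 1111*
[col 1] -010, -100, -111, 1-01*, 1-10*, 1-11*, 10-1*, 101-*, 11-0*, 11-1*, 110-*, 111-*
[col 2] 1--1, 1-1-, 11--
Prime implicants: -010, -100, -111, 1--1, 1-1-, 11--
PI chart (minterm → PIs covering it):
  2 | -010  (sole → essential)
  7 | -111  (sole → essential)
  11 | 1--1,1-1-
  12 | -100,11--
  13 | 1--1,11--
  14 | 1-1-,11--
  15 | -111,1--1,1-1-,11--
Essential prime implicants: -010, -111
Petrick residual → 1--1, 11--
Minimum SOP uses 4 PIs: b'cd' + bcd + ad + ab

4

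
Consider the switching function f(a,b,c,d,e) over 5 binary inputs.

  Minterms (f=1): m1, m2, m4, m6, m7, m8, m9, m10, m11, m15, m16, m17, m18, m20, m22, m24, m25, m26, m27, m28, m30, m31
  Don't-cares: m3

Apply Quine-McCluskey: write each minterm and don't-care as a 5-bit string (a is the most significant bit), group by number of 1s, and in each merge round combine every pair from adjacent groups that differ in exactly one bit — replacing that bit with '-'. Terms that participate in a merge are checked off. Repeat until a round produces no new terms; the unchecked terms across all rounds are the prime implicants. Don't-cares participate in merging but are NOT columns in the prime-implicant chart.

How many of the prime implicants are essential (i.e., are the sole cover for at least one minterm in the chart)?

3

Round 0: 00001✓ 00010✓ 00011✓ 00100✓ 00110✓ 00111✓ 01000✓ 01001✓ 01010✓ 01011✓ 01111✓ 10000✓ 10001✓ 10010✓ 10100✓ 10110✓ 11000✓ 11001✓ 11010✓ 11011✓ 11100✓ 11110✓ 11111✓
Round 1: -0001✓ -0010✓ -0100✓ -0110✓ -1000✓ -1001✓ -1010✓ -1011✓ -1111✓ 0-001✓ 0-010✓ 0-011✓ 0-111✓ 00-10✓ 00-11✓ 000-1✓ 0001-✓ 001-0✓ 0011-✓ 01-11✓ 010-0✓ 010-1✓ 0100-✓ 0101-✓ 1-000✓ 1-001✓ 1-010✓ 1-100✓ 1-110✓ 10-00✓ 10-10✓ 100-0✓ 1000-✓ 101-0✓ 11-00✓ 11-10✓ 11-11✓ 110-0✓ 110-1✓ 1100-✓ 1101-✓ 111-0✓ 1111-✓
Round 2: --001 --010 -0-10 -01-0 -1-11 -10-0✓ -10-1✓ -100-✓ -101-✓ 0--11 0-0-1 0-01- 00-1- 010--✓ 1--00✓ 1--10✓ 1-0-0✓ 1-00- 1-1-0✓ 10--0✓ 11--0✓ 11-1- 110--✓
Round 3: -10-- 1---0
PIs = {--001, --010, -0-10, -01-0, -1-11, -10--, 0--11, 0-0-1, 0-01-, 00-1-, 1---0, 1-00-, 11-1-}
Coverage chart:
  m1: --001,0-0-1
  m2: --010,-0-10,0-01-,00-1-
  m4: -01-0 ←essential
  m6: -0-10,-01-0,00-1-
  m7: 0--11,00-1-
  m8: -10-- ←essential
  m9: --001,-10--,0-0-1
  m10: --010,-10--,0-01-
  m11: -1-11,-10--,0--11,0-0-1,0-01-
  m15: -1-11,0--11
  m16: 1---0,1-00-
  m17: --001,1-00-
  m18: --010,-0-10,1---0
  m20: -01-0,1---0
  m22: -0-10,-01-0,1---0
  m24: -10--,1---0,1-00-
  m25: --001,-10--,1-00-
  m26: --010,-10--,1---0,11-1-
  m27: -1-11,-10--,11-1-
  m28: 1---0 ←essential
  m30: 1---0,11-1-
  m31: -1-11,11-1-
Essential: -01-0, -10--, 1---0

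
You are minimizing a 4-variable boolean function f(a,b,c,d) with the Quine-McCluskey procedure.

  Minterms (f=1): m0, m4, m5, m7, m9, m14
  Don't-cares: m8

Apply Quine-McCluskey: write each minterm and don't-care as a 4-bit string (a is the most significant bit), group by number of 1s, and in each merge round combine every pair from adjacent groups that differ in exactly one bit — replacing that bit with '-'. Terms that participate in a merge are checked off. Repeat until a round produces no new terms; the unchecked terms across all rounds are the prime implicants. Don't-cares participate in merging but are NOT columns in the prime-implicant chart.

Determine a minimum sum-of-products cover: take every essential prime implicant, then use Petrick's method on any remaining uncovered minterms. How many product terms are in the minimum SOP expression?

4

Round 0: 0000✓ 0100✓ 0101✓ 0111✓ 1000✓ 1001✓ 1110
Round 1: -000 0-00 01-1 010- 100-
PIs = {-000, 0-00, 01-1, 010-, 100-, 1110}
Coverage chart:
  m0: -000,0-00
  m4: 0-00,010-
  m5: 01-1,010-
  m7: 01-1 ←essential
  m9: 100- ←essential
  m14: 1110 ←essential
Essential: 01-1, 100-, 1110
Petrick residual → 0-00
Min cover (4 terms): a'c'd' + a'bd + ab'c' + abcd'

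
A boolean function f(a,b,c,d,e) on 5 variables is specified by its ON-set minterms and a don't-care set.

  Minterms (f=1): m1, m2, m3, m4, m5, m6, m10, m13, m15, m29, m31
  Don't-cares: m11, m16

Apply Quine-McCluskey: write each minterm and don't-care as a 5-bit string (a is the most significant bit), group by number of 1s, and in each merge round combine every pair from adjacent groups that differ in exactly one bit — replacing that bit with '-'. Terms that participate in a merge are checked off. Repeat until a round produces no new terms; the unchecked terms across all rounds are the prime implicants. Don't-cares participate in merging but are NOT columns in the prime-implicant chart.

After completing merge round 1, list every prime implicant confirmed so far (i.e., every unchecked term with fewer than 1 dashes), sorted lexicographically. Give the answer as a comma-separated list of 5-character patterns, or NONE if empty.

10000

size-2^0 implicants → 00001(✓)  00010(✓)  00011(✓)  00100(✓)  00101(✓)  00110(✓)  01010(✓)  01011(✓)  01101(✓)  01111(✓)  10000  11101(✓)  11111(✓)
size-2^1 implicants → -1101(✓)  -1111(✓)  0-010(✓)  0-011(✓)  0-101  00-01  00-10  000-1  0001-(✓)  001-0  0010-  01-11  0101-(✓)  011-1(✓)  111-1(✓)
size-2^2 implicants → -11-1  0-01-
Unchecked terms (primes): -11-1, 0-01-, 0-101, 00-01, 00-10, 000-1, 001-0, 0010-, 01-11, 10000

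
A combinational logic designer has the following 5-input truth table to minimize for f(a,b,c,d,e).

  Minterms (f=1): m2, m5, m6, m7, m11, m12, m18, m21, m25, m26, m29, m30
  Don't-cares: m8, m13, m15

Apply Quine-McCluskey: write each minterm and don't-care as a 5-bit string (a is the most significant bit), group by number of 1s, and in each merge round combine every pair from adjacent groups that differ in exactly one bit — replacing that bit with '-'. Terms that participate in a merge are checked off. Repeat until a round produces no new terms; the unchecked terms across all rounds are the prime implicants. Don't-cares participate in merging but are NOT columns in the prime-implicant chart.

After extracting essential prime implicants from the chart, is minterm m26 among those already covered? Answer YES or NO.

YES

[col 0] 00010*, 00101*, 00110*, 00111*, 01000*, 01011*, 01100*, 01101*, 01111*, 10010*, 10101*, 11001*, 11010*, 11101*, 11110*
[col 1] -0010, -0101*, -1101*, 0-101*, 0-111*, 00-10, 001-1*, 0011-, 01-00, 01-11, 011-1*, 0110-, 1-010, 1-101*, 11-01, 11-10
[col 2] --101, 0-1-1
Prime implicants: --101, -0010, 0-1-1, 00-10, 0011-, 01-00, 01-11, 0110-, 1-010, 11-01, 11-10
PI chart (minterm → PIs covering it):
  2 | -0010,00-10
  5 | --101,0-1-1
  6 | 00-10,0011-
  7 | 0-1-1,0011-
  11 | 01-11  (sole → essential)
  12 | 01-00,0110-
  18 | -0010,1-010
  21 | --101  (sole → essential)
  25 | 11-01  (sole → essential)
  26 | 1-010,11-10
  29 | --101,11-01
  30 | 11-10  (sole → essential)
Essential prime implicants: --101, 01-11, 11-01, 11-10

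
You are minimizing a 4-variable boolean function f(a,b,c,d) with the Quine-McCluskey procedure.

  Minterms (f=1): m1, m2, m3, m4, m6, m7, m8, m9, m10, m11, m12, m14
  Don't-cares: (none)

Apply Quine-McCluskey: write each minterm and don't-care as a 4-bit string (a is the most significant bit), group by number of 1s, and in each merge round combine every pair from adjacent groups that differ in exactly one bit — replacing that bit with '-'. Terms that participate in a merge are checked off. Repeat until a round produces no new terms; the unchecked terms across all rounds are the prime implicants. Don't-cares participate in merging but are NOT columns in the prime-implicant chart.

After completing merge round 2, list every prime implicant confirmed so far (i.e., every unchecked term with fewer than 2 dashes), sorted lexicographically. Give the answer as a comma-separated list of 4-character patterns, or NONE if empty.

[col 0] 0001*, 0010*, 0011*, 0100*, 0110*, 0111*, 1000*, 1001*, 1010*, 1011*, 1100*, 1110*
[col 1] -001*, -010*, -011*, -100*, -110*, 0-10*, 0-11*, 00-1*, 001-*, 01-0*, 011-*, 1-00*, 1-10*, 10-0*, 10-1*, 100-*, 101-*, 11-0*
[col 2] --10, -0-1, -01-, -1-0, 0-1-, 1--0, 10--
Prime implicants: --10, -0-1, -01-, -1-0, 0-1-, 1--0, 10--

NONE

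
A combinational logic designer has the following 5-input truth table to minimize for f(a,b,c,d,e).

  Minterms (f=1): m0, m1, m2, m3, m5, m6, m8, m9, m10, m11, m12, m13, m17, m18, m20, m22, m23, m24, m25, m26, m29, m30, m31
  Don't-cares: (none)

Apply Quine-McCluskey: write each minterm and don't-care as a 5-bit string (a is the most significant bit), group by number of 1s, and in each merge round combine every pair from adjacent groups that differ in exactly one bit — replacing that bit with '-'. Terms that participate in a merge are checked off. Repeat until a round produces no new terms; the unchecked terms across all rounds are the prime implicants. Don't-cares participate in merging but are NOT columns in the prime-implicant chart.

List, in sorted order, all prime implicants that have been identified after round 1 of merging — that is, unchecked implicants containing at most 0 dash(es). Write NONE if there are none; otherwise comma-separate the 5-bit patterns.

NONE

Round 0: 00000✓ 00001✓ 00010✓ 00011✓ 00101✓ 00110✓ 01000✓ 01001✓ 01010✓ 01011✓ 01100✓ 01101✓ 10001✓ 10010✓ 10100✓ 10110✓ 10111✓ 11000✓ 11001✓ 11010✓ 11101✓ 11110✓ 11111✓
Round 1: -0001✓ -0010✓ -0110✓ -1000✓ -1001✓ -1010✓ -1101✓ 0-000✓ 0-001✓ 0-010✓ 0-011✓ 0-101✓ 00-01✓ 00-10✓ 000-0✓ 000-1✓ 0000-✓ 0001-✓ 01-00✓ 01-01✓ 010-0✓ 010-1✓ 0100-✓ 0101-✓ 0110-✓ 1-001✓ 1-010✓ 1-110✓ 1-111✓ 10-10✓ 101-0 1011-✓ 11-01✓ 11-10✓ 110-0✓ 1100-✓ 111-1 1111-✓
Round 2: --001 --010 -0-10 -1-01 -10-0 -100- 0--01 0-0-0✓ 0-0-1✓ 0-00-✓ 0-01-✓ 000--✓ 01-0- 010--✓ 1--10 1-11-
Round 3: 0-0--
PIs = {--001, --010, -0-10, -1-01, -10-0, -100-, 0--01, 0-0--, 01-0-, 1--10, 1-11-, 101-0, 111-1}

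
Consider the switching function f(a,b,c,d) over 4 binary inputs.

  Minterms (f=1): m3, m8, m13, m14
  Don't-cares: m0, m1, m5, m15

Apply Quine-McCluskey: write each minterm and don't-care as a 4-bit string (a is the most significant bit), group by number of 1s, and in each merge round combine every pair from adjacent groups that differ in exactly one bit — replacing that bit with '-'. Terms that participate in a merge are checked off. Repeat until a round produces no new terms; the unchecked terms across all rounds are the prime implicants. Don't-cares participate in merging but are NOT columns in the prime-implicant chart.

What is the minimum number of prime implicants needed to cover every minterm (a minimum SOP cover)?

4

size-2^0 implicants → 0000(✓)  0001(✓)  0011(✓)  0101(✓)  1000(✓)  1101(✓)  1110(✓)  1111(✓)
size-2^1 implicants → -000  -101  0-01  00-1  000-  11-1  111-
Unchecked terms (primes): -000, -101, 0-01, 00-1, 000-, 11-1, 111-
Minterm coverage:
  m3 ⊆ 00-1 [E]
  m8 ⊆ -000 [E]
  m13 ⊆ -101,11-1
  m14 ⊆ 111- [E]
E = {-000, 00-1, 111-}
Petrick residual → -101
Cover = b'c'd' + bc'd + a'b'd + abc  |cover|=4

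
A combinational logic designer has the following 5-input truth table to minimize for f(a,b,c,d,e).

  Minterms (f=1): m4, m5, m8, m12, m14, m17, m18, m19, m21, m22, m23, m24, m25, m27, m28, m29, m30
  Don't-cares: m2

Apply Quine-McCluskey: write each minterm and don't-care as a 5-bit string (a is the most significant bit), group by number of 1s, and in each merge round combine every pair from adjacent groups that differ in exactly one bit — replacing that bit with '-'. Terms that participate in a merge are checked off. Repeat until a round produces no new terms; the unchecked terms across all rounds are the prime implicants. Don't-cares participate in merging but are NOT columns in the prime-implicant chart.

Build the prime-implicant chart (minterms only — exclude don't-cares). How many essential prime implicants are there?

size-2^0 implicants → 00010(✓)  00100(✓)  00101(✓)  01000(✓)  01100(✓)  01110(✓)  10001(✓)  10010(✓)  10011(✓)  10101(✓)  10110(✓)  10111(✓)  11000(✓)  11001(✓)  11011(✓)  11100(✓)  11101(✓)  11110(✓)
size-2^1 implicants → -0010  -0101  -1000(✓)  -1100(✓)  -1110(✓)  0-100  0010-  01-00(✓)  011-0(✓)  1-001(✓)  1-011(✓)  1-101(✓)  1-110  10-01(✓)  10-10(✓)  10-11(✓)  100-1(✓)  1001-(✓)  101-1(✓)  1011-(✓)  11-00(✓)  11-01(✓)  110-1(✓)  1100-(✓)  111-0(✓)  1110-(✓)
size-2^2 implicants → -1-00  -11-0  1--01  1-0-1  10--1  10-1-  11-0-
Unchecked terms (primes): -0010, -0101, -1-00, -11-0, 0-100, 0010-, 1--01, 1-0-1, 1-110, 10--1, 10-1-, 11-0-
Minterm coverage:
  m4 ⊆ 0-100,0010-
  m5 ⊆ -0101,0010-
  m8 ⊆ -1-00 [E]
  m12 ⊆ -1-00,-11-0,0-100
  m14 ⊆ -11-0 [E]
  m17 ⊆ 1--01,1-0-1,10--1
  m18 ⊆ -0010,10-1-
  m19 ⊆ 1-0-1,10--1,10-1-
  m21 ⊆ -0101,1--01,10--1
  m22 ⊆ 1-110,10-1-
  m23 ⊆ 10--1,10-1-
  m24 ⊆ -1-00,11-0-
  m25 ⊆ 1--01,1-0-1,11-0-
  m27 ⊆ 1-0-1 [E]
  m28 ⊆ -1-00,-11-0,11-0-
  m29 ⊆ 1--01,11-0-
  m30 ⊆ -11-0,1-110
E = {-1-00, -11-0, 1-0-1}

3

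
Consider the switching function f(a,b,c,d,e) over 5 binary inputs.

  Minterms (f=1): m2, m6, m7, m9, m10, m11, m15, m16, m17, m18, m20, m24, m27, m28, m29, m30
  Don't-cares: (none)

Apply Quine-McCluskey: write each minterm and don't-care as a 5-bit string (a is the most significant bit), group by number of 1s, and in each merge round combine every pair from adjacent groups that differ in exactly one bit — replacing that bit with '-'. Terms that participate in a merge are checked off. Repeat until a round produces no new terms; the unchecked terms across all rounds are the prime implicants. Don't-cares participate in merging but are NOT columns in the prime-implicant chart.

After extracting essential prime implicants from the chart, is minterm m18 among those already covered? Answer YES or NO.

[col 0] 00010*, 00110*, 00111*, 01001*, 01010*, 01011*, 01111*, 10000*, 10001*, 10010*, 10100*, 11000*, 11011*, 11100*, 11101*, 11110*
[col 1] -0010, -1011, 0-010, 0-111, 00-10, 0011-, 01-11, 010-1, 0101-, 1-000*, 1-100*, 10-00*, 100-0, 1000-, 11-00*, 111-0, 1110-
[col 2] 1--00
Prime implicants: -0010, -1011, 0-010, 0-111, 00-10, 0011-, 01-11, 010-1, 0101-, 1--00, 100-0, 1000-, 111-0, 1110-
PI chart (minterm → PIs covering it):
  2 | -0010,0-010,00-10
  6 | 00-10,0011-
  7 | 0-111,0011-
  9 | 010-1  (sole → essential)
  10 | 0-010,0101-
  11 | -1011,01-11,010-1,0101-
  15 | 0-111,01-11
  16 | 1--00,100-0,1000-
  17 | 1000-  (sole → essential)
  18 | -0010,100-0
  20 | 1--00  (sole → essential)
  24 | 1--00  (sole → essential)
  27 | -1011  (sole → essential)
  28 | 1--00,111-0,1110-
  29 | 1110-  (sole → essential)
  30 | 111-0  (sole → essential)
Essential prime implicants: -1011, 010-1, 1--00, 1000-, 111-0, 1110-

NO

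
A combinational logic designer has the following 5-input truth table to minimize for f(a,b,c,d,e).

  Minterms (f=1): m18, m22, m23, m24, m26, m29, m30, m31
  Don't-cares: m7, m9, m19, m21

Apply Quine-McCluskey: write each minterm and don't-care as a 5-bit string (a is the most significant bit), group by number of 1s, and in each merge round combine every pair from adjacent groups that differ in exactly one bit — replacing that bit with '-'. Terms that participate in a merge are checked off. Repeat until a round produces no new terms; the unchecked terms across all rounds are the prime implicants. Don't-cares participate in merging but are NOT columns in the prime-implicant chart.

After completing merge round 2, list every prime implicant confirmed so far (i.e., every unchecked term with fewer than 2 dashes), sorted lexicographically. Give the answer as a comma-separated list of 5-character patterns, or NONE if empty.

-0111, 01001, 110-0

Round 0: 00111✓ 01001 10010✓ 10011✓ 10101✓ 10110✓ 10111✓ 11000✓ 11010✓ 11101✓ 11110✓ 11111✓
Round 1: -0111 1-010✓ 1-101✓ 1-110✓ 1-111✓ 10-10✓ 10-11✓ 1001-✓ 101-1✓ 1011-✓ 11-10✓ 110-0 111-1✓ 1111-✓
Round 2: 1--10 1-1-1 1-11- 10-1-
PIs = {-0111, 01001, 1--10, 1-1-1, 1-11-, 10-1-, 110-0}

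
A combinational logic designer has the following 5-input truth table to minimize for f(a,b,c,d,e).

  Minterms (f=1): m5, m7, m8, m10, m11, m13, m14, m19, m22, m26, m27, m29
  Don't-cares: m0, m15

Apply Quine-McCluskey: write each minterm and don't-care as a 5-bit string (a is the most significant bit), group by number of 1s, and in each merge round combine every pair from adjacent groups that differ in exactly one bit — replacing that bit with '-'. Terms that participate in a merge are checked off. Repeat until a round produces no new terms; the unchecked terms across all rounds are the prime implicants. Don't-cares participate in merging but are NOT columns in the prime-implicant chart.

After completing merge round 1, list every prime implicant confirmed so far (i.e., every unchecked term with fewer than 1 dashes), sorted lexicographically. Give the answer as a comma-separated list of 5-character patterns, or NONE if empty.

10110

Round 0: 00000✓ 00101✓ 00111✓ 01000✓ 01010✓ 01011✓ 01101✓ 01110✓ 01111✓ 10011✓ 10110 11010✓ 11011✓ 11101✓
Round 1: -1010✓ -1011✓ -1101 0-000 0-101✓ 0-111✓ 001-1✓ 01-10✓ 01-11✓ 010-0 0101-✓ 011-1✓ 0111-✓ 1-011 1101-✓
Round 2: -101- 0-1-1 01-1-
PIs = {-101-, -1101, 0-000, 0-1-1, 01-1-, 010-0, 1-011, 10110}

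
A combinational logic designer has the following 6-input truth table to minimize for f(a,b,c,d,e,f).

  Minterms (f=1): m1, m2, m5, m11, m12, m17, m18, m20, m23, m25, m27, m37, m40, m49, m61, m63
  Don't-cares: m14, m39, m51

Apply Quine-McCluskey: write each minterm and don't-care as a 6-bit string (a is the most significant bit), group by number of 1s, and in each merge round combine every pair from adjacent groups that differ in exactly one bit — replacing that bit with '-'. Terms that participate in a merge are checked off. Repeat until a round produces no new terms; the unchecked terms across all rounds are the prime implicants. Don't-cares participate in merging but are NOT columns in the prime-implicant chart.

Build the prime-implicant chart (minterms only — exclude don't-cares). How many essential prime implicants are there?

Round 0: 000001✓ 000010✓ 000101✓ 001011✓ 001100✓ 001110✓ 010001✓ 010010✓ 010100 010111 011001✓ 011011✓ 100101✓ 100111✓ 101000 110001✓ 110011✓ 111101✓ 111111✓
Round 1: -00101 -10001 0-0001 0-0010 0-1011 000-01 0011-0 01-001 0110-1 1001-1 1100-1 1111-1
PIs = {-00101, -10001, 0-0001, 0-0010, 0-1011, 000-01, 0011-0, 01-001, 010100, 010111, 0110-1, 1001-1, 101000, 1100-1, 1111-1}
Coverage chart:
  m1: 0-0001,000-01
  m2: 0-0010 ←essential
  m5: -00101,000-01
  m11: 0-1011 ←essential
  m12: 0011-0 ←essential
  m17: -10001,0-0001,01-001
  m18: 0-0010 ←essential
  m20: 010100 ←essential
  m23: 010111 ←essential
  m25: 01-001,0110-1
  m27: 0-1011,0110-1
  m37: -00101,1001-1
  m40: 101000 ←essential
  m49: -10001,1100-1
  m61: 1111-1 ←essential
  m63: 1111-1 ←essential
Essential: 0-0010, 0-1011, 0011-0, 010100, 010111, 101000, 1111-1

7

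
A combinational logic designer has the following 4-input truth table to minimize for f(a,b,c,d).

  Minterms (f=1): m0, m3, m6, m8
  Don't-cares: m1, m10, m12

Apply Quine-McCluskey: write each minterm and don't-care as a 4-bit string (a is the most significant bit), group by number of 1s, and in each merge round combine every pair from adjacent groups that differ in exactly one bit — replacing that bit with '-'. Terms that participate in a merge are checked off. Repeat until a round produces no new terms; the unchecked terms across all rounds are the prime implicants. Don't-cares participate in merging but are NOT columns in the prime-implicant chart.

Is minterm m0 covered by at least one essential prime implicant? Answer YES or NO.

size-2^0 implicants → 0000(✓)  0001(✓)  0011(✓)  0110  1000(✓)  1010(✓)  1100(✓)
size-2^1 implicants → -000  00-1  000-  1-00  10-0
Unchecked terms (primes): -000, 00-1, 000-, 0110, 1-00, 10-0
Minterm coverage:
  m0 ⊆ -000,000-
  m3 ⊆ 00-1 [E]
  m6 ⊆ 0110 [E]
  m8 ⊆ -000,1-00,10-0
E = {00-1, 0110}

NO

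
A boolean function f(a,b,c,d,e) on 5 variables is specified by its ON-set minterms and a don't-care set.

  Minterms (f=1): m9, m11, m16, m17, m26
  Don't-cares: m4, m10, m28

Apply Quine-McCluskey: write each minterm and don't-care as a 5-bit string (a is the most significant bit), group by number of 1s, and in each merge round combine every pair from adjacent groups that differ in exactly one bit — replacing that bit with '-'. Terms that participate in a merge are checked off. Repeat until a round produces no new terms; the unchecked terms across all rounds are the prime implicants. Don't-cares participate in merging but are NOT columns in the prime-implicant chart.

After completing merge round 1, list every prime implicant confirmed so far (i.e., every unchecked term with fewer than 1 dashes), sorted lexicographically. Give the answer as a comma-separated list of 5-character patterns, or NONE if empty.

size-2^0 implicants → 00100  01001(✓)  01010(✓)  01011(✓)  10000(✓)  10001(✓)  11010(✓)  11100
size-2^1 implicants → -1010  010-1  0101-  1000-
Unchecked terms (primes): -1010, 00100, 010-1, 0101-, 1000-, 11100

00100, 11100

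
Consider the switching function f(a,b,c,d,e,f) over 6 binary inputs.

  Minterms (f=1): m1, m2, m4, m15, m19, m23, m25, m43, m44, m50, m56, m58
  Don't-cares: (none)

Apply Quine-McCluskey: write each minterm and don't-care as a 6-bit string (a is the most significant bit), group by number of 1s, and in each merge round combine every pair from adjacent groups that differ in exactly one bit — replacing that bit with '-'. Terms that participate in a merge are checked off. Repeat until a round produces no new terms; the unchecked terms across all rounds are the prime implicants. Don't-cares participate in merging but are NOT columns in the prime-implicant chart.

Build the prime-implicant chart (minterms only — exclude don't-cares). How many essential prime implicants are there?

10

[col 0] 000001, 000010, 000100, 001111, 010011*, 010111*, 011001, 101011, 101100, 110010*, 111000*, 111010*
[col 1] 010-11, 11-010, 1110-0
Prime implicants: 000001, 000010, 000100, 001111, 010-11, 011001, 101011, 101100, 11-010, 1110-0
PI chart (minterm → PIs covering it):
  1 | 000001  (sole → essential)
  2 | 000010  (sole → essential)
  4 | 000100  (sole → essential)
  15 | 001111  (sole → essential)
  19 | 010-11  (sole → essential)
  23 | 010-11  (sole → essential)
  25 | 011001  (sole → essential)
  43 | 101011  (sole → essential)
  44 | 101100  (sole → essential)
  50 | 11-010  (sole → essential)
  56 | 1110-0  (sole → essential)
  58 | 11-010,1110-0
Essential prime implicants: 000001, 000010, 000100, 001111, 010-11, 011001, 101011, 101100, 11-010, 1110-0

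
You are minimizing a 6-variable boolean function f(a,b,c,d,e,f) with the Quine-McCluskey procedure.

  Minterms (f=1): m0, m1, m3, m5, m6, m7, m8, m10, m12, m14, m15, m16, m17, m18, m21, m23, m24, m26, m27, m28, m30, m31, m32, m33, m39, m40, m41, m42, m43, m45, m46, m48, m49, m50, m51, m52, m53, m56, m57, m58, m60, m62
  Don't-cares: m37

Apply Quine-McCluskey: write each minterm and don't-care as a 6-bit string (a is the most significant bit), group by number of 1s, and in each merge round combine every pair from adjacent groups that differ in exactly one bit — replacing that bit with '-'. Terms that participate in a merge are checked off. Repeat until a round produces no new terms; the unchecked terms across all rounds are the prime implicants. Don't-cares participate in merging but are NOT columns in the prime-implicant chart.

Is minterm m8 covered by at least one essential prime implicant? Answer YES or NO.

size-2^0 implicants → 000000(✓)  000001(✓)  000011(✓)  000101(✓)  000110(✓)  000111(✓)  001000(✓)  001010(✓)  001100(✓)  001110(✓)  001111(✓)  010000(✓)  010001(✓)  010010(✓)  010101(✓)  010111(✓)  011000(✓)  011010(✓)  011011(✓)  011100(✓)  011110(✓)  011111(✓)  100000(✓)  100001(✓)  100101(✓)  100111(✓)  101000(✓)  101001(✓)  101010(✓)  101011(✓)  101101(✓)  101110(✓)  110000(✓)  110001(✓)  110010(✓)  110011(✓)  110100(✓)  110101(✓)  111000(✓)  111001(✓)  111010(✓)  111100(✓)  111110(✓)
size-2^1 implicants → -00000(✓)  -00001(✓)  -00101(✓)  -00111(✓)  -01000(✓)  -01010(✓)  -01110(✓)  -10000(✓)  -10001(✓)  -10010(✓)  -10101(✓)  -11000(✓)  -11010(✓)  -11100(✓)  -11110(✓)  0-0000(✓)  0-0001(✓)  0-0101(✓)  0-0111(✓)  0-1000(✓)  0-1010(✓)  0-1100(✓)  0-1110(✓)  0-1111(✓)  00-000(✓)  00-110(✓)  00-111(✓)  000-01(✓)  000-11(✓)  0000-1(✓)  00000-(✓)  0001-1(✓)  00011-(✓)  001-00(✓)  001-10(✓)  0010-0(✓)  0011-0(✓)  00111-(✓)  01-000(✓)  01-010(✓)  01-111(✓)  010-01(✓)  0100-0(✓)  01000-(✓)  0101-1(✓)  011-00(✓)  011-10(✓)  011-11(✓)  0110-0(✓)  01101-(✓)  0111-0(✓)  01111-(✓)  1-0000(✓)  1-0001(✓)  1-0101(✓)  1-1000(✓)  1-1001(✓)  1-1010(✓)  1-1110(✓)  10-000(✓)  10-001(✓)  10-101(✓)  100-01(✓)  10000-(✓)  1001-1(✓)  101-01(✓)  101-10(✓)  1010-0(✓)  1010-1(✓)  10100-(✓)  10101-(✓)  11-000(✓)  11-001(✓)  11-010(✓)  11-100(✓)  110-00(✓)  110-01(✓)  1100-0(✓)  1100-1(✓)  11000-(✓)  11001-(✓)  11010-(✓)  111-00(✓)  111-10(✓)  1110-0(✓)  11100-(✓)  1111-0(✓)
size-2^2 implicants → --0000(✓)  --0001(✓)  --0101(✓)  --1000(✓)  --1010(✓)  --1110(✓)  -0-000(✓)  -00-01(✓)  -0000-(✓)  -001-1  -01-10(✓)  -010-0(✓)  -1-000(✓)  -1-010(✓)  -10-01(✓)  -100-0(✓)  -1000-(✓)  -11-00(✓)  -11-10(✓)  -110-0(✓)  -111-0(✓)  0--000(✓)  0--111  0-0-01(✓)  0-000-(✓)  0-01-1  0-1-00(✓)  0-1-10(✓)  0-10-0(✓)  0-11-0(✓)  0-111-  00-11-  000--1  001--0(✓)  01-0-0(✓)  011--0(✓)  011-1-  1--000(✓)  1--001(✓)  1-0-01(✓)  1-000-(✓)  1-1-10(✓)  1-10-0(✓)  1-100-(✓)  10--01  10-00-(✓)  1010--  11--00  11-0-0(✓)  11-00-(✓)  110-0-  1100--  111--0(✓)
size-2^3 implicants → ---000  --0-01  --000-  --1-10  --10-0  -1-0-0  -11--0  0-1--0  1--00-
Unchecked terms (primes): ---000, --0-01, --000-, --1-10, --10-0, -001-1, -1-0-0, -11--0, 0--111, 0-01-1, 0-1--0, 0-111-, 00-11-, 000--1, 011-1-, 1--00-, 10--01, 1010--, 11--00, 110-0-, 1100--
Minterm coverage:
  m0 ⊆ ---000,--000-
  m1 ⊆ --0-01,--000-,000--1
  m3 ⊆ 000--1 [E]
  m5 ⊆ --0-01,-001-1,0-01-1,000--1
  m6 ⊆ 00-11- [E]
  m7 ⊆ -001-1,0--111,0-01-1,00-11-,000--1
  m8 ⊆ ---000,--10-0,0-1--0
  m10 ⊆ --1-10,--10-0,0-1--0
  m12 ⊆ 0-1--0 [E]
  m14 ⊆ --1-10,0-1--0,0-111-,00-11-
  m15 ⊆ 0--111,0-111-,00-11-
  m16 ⊆ ---000,--000-,-1-0-0
  m17 ⊆ --0-01,--000-
  m18 ⊆ -1-0-0 [E]
  m21 ⊆ --0-01,0-01-1
  m23 ⊆ 0--111,0-01-1
  m24 ⊆ ---000,--10-0,-1-0-0,-11--0,0-1--0
  m26 ⊆ --1-10,--10-0,-1-0-0,-11--0,0-1--0,011-1-
  m27 ⊆ 011-1- [E]
  m28 ⊆ -11--0,0-1--0
  m30 ⊆ --1-10,-11--0,0-1--0,0-111-,011-1-
  m31 ⊆ 0--111,0-111-,011-1-
  m32 ⊆ ---000,--000-,1--00-
  m33 ⊆ --0-01,--000-,1--00-,10--01
  m39 ⊆ -001-1 [E]
  m40 ⊆ ---000,--10-0,1--00-,1010--
  m41 ⊆ 1--00-,10--01,1010--
  m42 ⊆ --1-10,--10-0,1010--
  m43 ⊆ 1010-- [E]
  m45 ⊆ 10--01 [E]
  m46 ⊆ --1-10 [E]
  m48 ⊆ ---000,--000-,-1-0-0,1--00-,11--00,110-0-,1100--
  m49 ⊆ --0-01,--000-,1--00-,110-0-,1100--
  m50 ⊆ -1-0-0,1100--
  m51 ⊆ 1100-- [E]
  m52 ⊆ 11--00,110-0-
  m53 ⊆ --0-01,110-0-
  m56 ⊆ ---000,--10-0,-1-0-0,-11--0,1--00-,11--00
  m57 ⊆ 1--00- [E]
  m58 ⊆ --1-10,--10-0,-1-0-0,-11--0
  m60 ⊆ -11--0,11--00
  m62 ⊆ --1-10,-11--0
E = {--1-10, -001-1, -1-0-0, 0-1--0, 00-11-, 000--1, 011-1-, 1--00-, 10--01, 1010--, 1100--}

YES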